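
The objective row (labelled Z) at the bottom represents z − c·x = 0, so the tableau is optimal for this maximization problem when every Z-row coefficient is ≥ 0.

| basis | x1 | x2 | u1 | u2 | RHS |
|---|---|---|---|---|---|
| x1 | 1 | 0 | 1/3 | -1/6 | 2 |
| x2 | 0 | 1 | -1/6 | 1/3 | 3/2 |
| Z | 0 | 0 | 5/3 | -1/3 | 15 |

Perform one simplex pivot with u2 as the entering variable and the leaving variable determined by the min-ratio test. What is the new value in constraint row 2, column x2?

Ratio test on column u2 — row 1: entry -1/6 ≤ 0; row 2: (3/2)/(1/3) = 9/2. Minimum is 9/2 at row 2 (x2 leaves); pivot element 1/3.
Divide row 2 by 1/3; eliminate column u2 from the other rows.
In the new row 2, the x2 entry is the old entry divided by the pivot: 1/(1/3) = 3.

3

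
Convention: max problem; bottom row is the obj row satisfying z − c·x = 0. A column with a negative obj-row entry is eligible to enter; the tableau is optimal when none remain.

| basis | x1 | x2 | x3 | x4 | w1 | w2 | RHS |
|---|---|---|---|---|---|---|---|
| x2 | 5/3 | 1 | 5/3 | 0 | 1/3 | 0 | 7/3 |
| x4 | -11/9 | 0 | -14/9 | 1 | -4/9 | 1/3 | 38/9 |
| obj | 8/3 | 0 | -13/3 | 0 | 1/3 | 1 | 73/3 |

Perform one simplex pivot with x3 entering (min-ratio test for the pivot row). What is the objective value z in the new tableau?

Ratio test on column x3 — row 1: (7/3)/(5/3) = 7/5; row 2: entry -14/9 ≤ 0. Minimum is 7/5 at row 1 (x2 leaves); pivot element 5/3.
Pivot on row 1; the obj-row RHS becomes 73/3 − (-13/3)·(7/5) = 152/5.

152/5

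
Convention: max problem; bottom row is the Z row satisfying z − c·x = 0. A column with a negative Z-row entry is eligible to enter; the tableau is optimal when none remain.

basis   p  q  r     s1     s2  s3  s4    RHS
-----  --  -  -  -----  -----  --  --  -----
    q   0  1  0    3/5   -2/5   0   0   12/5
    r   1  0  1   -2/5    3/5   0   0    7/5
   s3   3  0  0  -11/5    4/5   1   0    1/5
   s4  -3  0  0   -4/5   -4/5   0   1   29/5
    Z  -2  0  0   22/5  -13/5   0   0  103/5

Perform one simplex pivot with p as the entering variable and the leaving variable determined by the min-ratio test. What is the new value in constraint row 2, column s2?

Ratio test on column p — row 1: entry 0 ≤ 0; row 2: (7/5)/1 = 7/5; row 3: (1/5)/3 = 1/15; row 4: entry -3 ≤ 0. Minimum is 1/15 at row 3 (s3 leaves); pivot element 3.
Divide row 3 by 3; eliminate column p from the other rows.
Row 2 update in column s2: 3/5 − 1·(4/15) = 1/3.

1/3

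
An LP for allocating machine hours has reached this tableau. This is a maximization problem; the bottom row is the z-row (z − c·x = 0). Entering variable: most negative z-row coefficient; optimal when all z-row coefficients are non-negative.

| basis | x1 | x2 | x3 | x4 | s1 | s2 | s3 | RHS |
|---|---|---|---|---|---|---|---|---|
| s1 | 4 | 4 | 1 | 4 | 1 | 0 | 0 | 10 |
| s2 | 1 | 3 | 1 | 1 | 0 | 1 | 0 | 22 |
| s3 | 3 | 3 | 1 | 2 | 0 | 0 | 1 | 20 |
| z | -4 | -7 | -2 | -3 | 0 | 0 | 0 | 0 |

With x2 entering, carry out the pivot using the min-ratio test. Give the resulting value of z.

Ratio test on column x2 — row 1: 10/4 = 5/2; row 2: 22/3 = 22/3; row 3: 20/3 = 20/3. Minimum is 5/2 at row 1 (s1 leaves); pivot element 4.
Pivot on row 1; the z-row RHS becomes 0 − (-7)·(5/2) = 35/2.

35/2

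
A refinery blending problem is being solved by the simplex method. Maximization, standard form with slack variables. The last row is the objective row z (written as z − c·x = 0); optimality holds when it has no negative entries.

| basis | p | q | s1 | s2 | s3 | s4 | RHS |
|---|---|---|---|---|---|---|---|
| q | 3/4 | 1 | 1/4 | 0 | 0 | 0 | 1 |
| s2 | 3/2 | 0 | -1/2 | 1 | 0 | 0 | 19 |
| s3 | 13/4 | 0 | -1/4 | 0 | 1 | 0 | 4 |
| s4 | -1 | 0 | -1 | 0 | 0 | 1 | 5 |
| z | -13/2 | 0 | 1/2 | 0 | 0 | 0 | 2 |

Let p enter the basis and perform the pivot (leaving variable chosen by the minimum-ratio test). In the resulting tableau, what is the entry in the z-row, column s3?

Ratio test on column p — row 1: 1/(3/4) = 4/3; row 2: 19/(3/2) = 38/3; row 3: 4/(13/4) = 16/13; row 4: entry -1 ≤ 0. Minimum is 16/13 at row 3 (s3 leaves); pivot element 13/4.
Divide row 3 by 13/4; eliminate column p from the other rows.
z-row update in column s3: 0 − (-13/2)·(4/13) = 2.

2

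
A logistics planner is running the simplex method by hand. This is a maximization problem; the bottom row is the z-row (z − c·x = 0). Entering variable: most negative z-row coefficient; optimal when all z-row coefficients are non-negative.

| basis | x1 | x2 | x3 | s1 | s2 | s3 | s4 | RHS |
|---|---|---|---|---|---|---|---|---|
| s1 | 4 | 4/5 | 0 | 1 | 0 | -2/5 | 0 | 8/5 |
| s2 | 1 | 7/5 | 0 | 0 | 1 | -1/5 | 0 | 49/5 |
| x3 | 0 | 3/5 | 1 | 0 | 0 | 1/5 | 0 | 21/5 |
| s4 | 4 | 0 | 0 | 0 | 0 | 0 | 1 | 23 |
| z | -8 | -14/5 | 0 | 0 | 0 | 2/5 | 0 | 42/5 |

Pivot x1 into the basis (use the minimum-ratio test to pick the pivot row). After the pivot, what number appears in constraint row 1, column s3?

-1/10

Ratio test on column x1 — row 1: (8/5)/4 = 2/5; row 2: (49/5)/1 = 49/5; row 3: entry 0 ≤ 0; row 4: 23/4 = 23/4. Minimum is 2/5 at row 1 (s1 leaves); pivot element 4.
Divide row 1 by 4; eliminate column x1 from the other rows.
In the new row 1, the s3 entry is the old entry divided by the pivot: (-2/5)/4 = -1/10.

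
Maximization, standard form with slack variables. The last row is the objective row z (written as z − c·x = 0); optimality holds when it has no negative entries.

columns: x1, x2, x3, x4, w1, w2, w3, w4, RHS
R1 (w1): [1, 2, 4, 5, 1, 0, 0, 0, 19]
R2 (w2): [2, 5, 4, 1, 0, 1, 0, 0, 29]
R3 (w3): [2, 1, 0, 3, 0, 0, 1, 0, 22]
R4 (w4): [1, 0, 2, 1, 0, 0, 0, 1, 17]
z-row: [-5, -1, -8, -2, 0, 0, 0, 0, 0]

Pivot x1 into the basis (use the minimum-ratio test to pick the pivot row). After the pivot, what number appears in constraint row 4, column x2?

Ratio test on column x1 — row 1: 19/1 = 19; row 2: 29/2 = 29/2; row 3: 22/2 = 11; row 4: 17/1 = 17. Minimum is 11 at row 3 (w3 leaves); pivot element 2.
Divide row 3 by 2; eliminate column x1 from the other rows.
Row 4 update in column x2: 0 − 1·(1/2) = -1/2.

-1/2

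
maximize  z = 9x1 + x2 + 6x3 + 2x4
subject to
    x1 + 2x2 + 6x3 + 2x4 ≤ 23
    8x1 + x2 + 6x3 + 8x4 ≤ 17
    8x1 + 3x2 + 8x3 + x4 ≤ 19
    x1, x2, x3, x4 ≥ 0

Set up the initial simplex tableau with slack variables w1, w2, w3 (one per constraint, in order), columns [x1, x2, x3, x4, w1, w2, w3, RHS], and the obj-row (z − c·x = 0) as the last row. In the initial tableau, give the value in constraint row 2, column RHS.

17

The RHS of constraint 2 is b_2 = 17.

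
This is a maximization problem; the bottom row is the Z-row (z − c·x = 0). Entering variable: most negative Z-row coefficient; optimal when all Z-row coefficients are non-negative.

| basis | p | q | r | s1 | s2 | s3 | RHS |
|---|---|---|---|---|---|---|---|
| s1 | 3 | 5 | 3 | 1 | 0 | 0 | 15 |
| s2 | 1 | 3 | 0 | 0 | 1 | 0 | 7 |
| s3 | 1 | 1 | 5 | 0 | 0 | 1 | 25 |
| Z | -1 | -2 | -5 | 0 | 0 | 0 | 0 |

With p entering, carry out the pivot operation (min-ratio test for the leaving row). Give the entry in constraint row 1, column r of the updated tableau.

1

Ratio test on column p — row 1: 15/3 = 5; row 2: 7/1 = 7; row 3: 25/1 = 25. Minimum is 5 at row 1 (s1 leaves); pivot element 3.
Divide row 1 by 3; eliminate column p from the other rows.
In the new row 1, the r entry is the old entry divided by the pivot: 3/3 = 1.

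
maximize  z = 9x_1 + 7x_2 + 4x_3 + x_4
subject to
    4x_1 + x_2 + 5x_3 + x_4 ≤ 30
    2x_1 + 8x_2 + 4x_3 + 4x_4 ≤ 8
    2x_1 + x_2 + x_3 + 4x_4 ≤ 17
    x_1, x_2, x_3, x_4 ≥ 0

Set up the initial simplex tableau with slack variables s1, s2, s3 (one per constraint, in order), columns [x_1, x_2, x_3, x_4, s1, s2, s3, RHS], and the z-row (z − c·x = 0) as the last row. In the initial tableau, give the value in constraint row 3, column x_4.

Constraint 3 has coefficient 4 on x_4.

4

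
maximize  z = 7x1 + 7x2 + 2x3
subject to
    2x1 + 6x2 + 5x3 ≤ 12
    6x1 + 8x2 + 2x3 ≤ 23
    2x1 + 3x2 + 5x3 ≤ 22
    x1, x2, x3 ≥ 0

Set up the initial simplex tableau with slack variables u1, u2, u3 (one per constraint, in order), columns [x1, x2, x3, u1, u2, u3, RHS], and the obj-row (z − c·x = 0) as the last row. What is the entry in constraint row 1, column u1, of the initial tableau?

1

Slack u1 belongs to constraint 1; its column is the unit vector e_1, so the entry in row 1 is 1.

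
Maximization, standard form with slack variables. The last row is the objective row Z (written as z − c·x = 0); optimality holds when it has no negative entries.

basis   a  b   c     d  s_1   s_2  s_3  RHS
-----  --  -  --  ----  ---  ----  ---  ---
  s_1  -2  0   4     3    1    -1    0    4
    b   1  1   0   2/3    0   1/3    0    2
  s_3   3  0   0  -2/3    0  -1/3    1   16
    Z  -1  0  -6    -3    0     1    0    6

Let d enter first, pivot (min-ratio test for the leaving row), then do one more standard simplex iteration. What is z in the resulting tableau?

160/13

Ratio test on column d — row 1: 4/3 = 4/3; row 2: 2/(2/3) = 3; row 3: entry -2/3 ≤ 0. Minimum is 4/3 at row 1 (s_1 leaves); pivot element 3.
Pivot on row 1; the Z-row RHS becomes 6 − (-3)·(4/3) = 10.
Next entering variable (most negative Z-row entry -3): a.
Ratio test on column a — row 1: entry -2/3 ≤ 0; row 2: (10/9)/(13/9) = 10/13; row 3: (152/9)/(23/9) = 152/23. Minimum is 10/13 at row 2 (b leaves); pivot element 13/9.
After the second pivot the Z-row RHS is 10 − (-3)·(10/13) = 160/13.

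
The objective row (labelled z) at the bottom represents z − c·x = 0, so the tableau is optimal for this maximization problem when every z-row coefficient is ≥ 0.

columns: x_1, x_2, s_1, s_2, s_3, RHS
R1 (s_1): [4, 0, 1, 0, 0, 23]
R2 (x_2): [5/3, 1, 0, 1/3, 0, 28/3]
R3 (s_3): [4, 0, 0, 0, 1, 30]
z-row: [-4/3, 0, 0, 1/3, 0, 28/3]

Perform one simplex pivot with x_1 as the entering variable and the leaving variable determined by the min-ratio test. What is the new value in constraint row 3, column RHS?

Ratio test on column x_1 — row 1: 23/4 = 23/4; row 2: (28/3)/(5/3) = 28/5; row 3: 30/4 = 15/2. Minimum is 28/5 at row 2 (x_2 leaves); pivot element 5/3.
Divide row 2 by 5/3; eliminate column x_1 from the other rows.
Row 3 update in column RHS: 30 − 4·(28/5) = 38/5.

38/5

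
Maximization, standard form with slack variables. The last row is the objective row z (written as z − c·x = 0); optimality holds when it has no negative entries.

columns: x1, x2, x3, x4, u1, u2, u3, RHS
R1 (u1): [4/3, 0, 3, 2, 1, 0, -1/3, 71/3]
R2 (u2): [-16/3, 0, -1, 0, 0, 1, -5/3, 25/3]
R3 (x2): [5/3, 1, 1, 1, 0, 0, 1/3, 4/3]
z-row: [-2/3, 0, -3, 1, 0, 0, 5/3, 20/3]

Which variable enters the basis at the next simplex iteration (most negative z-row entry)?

x3

Negative z-row entries: x1: -2/3, x3: -3.
The most negative is -3 in column x3, so x3 enters.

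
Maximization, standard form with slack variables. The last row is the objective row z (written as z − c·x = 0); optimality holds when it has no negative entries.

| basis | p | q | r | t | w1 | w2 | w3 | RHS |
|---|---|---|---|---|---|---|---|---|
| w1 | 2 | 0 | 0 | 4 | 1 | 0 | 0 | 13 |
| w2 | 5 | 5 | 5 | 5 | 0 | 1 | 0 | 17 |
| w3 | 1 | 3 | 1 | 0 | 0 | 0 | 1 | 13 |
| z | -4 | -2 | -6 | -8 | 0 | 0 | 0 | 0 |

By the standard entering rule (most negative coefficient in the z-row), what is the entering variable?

t

Negative z-row entries: p: -4, q: -2, r: -6, t: -8.
The most negative is -8 in column t, so t enters.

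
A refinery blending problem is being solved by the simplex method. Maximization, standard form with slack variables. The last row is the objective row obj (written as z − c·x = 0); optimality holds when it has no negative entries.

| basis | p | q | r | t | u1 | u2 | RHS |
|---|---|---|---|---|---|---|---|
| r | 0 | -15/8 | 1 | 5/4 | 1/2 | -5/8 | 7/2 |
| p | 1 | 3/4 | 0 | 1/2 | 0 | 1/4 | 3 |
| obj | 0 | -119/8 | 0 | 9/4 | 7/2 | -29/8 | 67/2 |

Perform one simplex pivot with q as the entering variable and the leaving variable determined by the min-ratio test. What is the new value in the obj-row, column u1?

Ratio test on column q — row 1: entry -15/8 ≤ 0; row 2: 3/(3/4) = 4. Minimum is 4 at row 2 (p leaves); pivot element 3/4.
Divide row 2 by 3/4; eliminate column q from the other rows.
obj-row update in column u1: 7/2 − (-119/8)·0 = 7/2.

7/2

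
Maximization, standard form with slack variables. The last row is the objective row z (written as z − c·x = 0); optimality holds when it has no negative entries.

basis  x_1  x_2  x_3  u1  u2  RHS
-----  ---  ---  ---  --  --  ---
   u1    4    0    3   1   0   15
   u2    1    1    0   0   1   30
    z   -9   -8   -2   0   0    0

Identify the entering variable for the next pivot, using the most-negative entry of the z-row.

x_1

Negative z-row entries: x_1: -9, x_2: -8, x_3: -2.
The most negative is -9 in column x_1, so x_1 enters.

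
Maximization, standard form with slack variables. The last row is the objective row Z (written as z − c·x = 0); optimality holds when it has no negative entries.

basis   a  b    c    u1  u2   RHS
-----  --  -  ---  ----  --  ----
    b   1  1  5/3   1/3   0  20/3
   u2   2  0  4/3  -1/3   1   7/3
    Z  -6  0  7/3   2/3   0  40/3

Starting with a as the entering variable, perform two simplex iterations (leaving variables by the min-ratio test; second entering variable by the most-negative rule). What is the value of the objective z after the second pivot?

Ratio test on column a — row 1: (20/3)/1 = 20/3; row 2: (7/3)/2 = 7/6. Minimum is 7/6 at row 2 (u2 leaves); pivot element 2.
Pivot on row 2; the Z-row RHS becomes 40/3 − (-6)·(7/6) = 61/3.
Next entering variable (most negative Z-row entry -1/3): u1.
Ratio test on column u1 — row 1: (11/2)/(1/2) = 11; row 2: entry -1/6 ≤ 0. Minimum is 11 at row 1 (b leaves); pivot element 1/2.
After the second pivot the Z-row RHS is 61/3 − (-1/3)·11 = 24.

24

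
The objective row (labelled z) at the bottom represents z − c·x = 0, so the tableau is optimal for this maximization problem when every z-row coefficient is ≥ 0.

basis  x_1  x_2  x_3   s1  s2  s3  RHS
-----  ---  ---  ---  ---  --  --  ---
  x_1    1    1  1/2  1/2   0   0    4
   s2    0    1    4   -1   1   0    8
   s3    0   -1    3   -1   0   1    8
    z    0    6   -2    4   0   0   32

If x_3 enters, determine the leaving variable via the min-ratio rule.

Column x_3 entries and ratios — x_1: 4/(1/2) = 8; s2: 8/4 = 2; s3: 8/3 = 8/3.
Smallest ratio is 2 in the row of s2, so s2 leaves.

s2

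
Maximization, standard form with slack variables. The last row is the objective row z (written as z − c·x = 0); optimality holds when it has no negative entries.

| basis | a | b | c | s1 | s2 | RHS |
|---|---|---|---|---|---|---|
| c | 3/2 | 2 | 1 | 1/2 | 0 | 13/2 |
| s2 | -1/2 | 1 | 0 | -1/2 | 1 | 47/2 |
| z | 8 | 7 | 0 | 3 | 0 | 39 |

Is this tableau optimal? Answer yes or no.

Every z-row coefficient is ≥ 0, so the tableau is optimal.

yes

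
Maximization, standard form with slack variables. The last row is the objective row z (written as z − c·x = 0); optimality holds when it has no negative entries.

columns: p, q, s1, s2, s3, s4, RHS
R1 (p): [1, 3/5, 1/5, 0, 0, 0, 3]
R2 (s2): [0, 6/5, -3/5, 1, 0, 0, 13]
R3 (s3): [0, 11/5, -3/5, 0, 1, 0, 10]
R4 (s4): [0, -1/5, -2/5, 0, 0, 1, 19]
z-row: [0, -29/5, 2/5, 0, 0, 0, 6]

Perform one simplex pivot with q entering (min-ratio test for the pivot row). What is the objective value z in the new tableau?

Ratio test on column q — row 1: 3/(3/5) = 5; row 2: 13/(6/5) = 65/6; row 3: 10/(11/5) = 50/11; row 4: entry -1/5 ≤ 0. Minimum is 50/11 at row 3 (s3 leaves); pivot element 11/5.
Pivot on row 3; the z-row RHS becomes 6 − (-29/5)·(50/11) = 356/11.

356/11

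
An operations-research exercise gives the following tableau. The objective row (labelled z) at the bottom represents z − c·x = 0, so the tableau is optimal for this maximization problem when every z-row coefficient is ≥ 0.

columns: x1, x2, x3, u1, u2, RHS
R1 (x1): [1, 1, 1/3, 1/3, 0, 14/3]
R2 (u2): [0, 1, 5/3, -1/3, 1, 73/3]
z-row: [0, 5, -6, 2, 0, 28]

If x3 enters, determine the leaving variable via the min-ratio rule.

Column x3 entries and ratios — x1: (14/3)/(1/3) = 14; u2: (73/3)/(5/3) = 73/5.
Smallest ratio is 14 in the row of x1, so x1 leaves.

x1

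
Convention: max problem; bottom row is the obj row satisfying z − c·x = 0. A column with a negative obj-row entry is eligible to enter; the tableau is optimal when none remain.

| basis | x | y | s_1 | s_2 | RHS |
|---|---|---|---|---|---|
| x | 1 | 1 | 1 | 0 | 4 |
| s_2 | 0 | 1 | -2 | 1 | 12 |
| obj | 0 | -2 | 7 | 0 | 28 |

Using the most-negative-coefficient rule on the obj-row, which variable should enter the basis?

y

Negative obj-row entries: y: -2.
The most negative is -2 in column y, so y enters.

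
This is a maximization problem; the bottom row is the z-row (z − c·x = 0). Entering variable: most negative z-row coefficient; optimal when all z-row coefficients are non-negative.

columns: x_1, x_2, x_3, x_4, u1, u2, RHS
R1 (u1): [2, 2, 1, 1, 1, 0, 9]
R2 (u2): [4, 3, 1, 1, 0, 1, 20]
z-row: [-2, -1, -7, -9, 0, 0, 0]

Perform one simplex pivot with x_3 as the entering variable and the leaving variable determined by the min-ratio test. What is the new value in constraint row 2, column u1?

Ratio test on column x_3 — row 1: 9/1 = 9; row 2: 20/1 = 20. Minimum is 9 at row 1 (u1 leaves); pivot element 1.
Divide row 1 by 1; eliminate column x_3 from the other rows.
Row 2 update in column u1: 0 − 1·1 = -1.

-1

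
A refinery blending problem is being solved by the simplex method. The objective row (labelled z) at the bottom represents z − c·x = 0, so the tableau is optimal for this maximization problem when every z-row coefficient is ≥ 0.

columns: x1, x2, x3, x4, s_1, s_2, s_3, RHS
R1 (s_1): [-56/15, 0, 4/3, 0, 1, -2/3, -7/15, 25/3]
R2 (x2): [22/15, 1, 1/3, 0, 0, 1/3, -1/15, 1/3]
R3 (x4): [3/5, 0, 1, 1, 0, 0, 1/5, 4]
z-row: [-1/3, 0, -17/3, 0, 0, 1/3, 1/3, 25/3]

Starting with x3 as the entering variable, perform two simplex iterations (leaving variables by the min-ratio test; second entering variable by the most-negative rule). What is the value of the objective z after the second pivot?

Ratio test on column x3 — row 1: (25/3)/(4/3) = 25/4; row 2: (1/3)/(1/3) = 1; row 3: 4/1 = 4. Minimum is 1 at row 2 (x2 leaves); pivot element 1/3.
Pivot on row 2; the z-row RHS becomes 25/3 − (-17/3)·1 = 14.
Next entering variable (most negative z-row entry -4/5): s_3.
Ratio test on column s_3 — row 1: entry -1/5 ≤ 0; row 2: entry -1/5 ≤ 0; row 3: 3/(2/5) = 15/2. Minimum is 15/2 at row 3 (x4 leaves); pivot element 2/5.
After the second pivot the z-row RHS is 14 − (-4/5)·(15/2) = 20.

20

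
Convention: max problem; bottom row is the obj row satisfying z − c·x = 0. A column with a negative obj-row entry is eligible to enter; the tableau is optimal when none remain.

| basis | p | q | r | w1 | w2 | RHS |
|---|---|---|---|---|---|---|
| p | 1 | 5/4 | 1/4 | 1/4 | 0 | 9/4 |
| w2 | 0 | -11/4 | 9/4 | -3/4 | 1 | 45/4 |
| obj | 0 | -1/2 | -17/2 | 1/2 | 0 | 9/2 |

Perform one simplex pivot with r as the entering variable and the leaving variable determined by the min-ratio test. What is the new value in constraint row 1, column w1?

Ratio test on column r — row 1: (9/4)/(1/4) = 9; row 2: (45/4)/(9/4) = 5. Minimum is 5 at row 2 (w2 leaves); pivot element 9/4.
Divide row 2 by 9/4; eliminate column r from the other rows.
Row 1 update in column w1: 1/4 − (1/4)·(-1/3) = 1/3.

1/3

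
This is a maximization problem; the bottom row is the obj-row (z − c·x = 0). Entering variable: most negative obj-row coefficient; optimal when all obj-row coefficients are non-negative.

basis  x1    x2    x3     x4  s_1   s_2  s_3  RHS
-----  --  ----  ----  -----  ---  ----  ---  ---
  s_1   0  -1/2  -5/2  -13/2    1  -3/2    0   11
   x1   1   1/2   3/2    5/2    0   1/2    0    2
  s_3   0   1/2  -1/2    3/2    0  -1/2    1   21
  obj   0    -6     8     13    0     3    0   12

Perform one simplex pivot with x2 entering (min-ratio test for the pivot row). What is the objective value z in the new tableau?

Ratio test on column x2 — row 1: entry -1/2 ≤ 0; row 2: 2/(1/2) = 4; row 3: 21/(1/2) = 42. Minimum is 4 at row 2 (x1 leaves); pivot element 1/2.
Pivot on row 2; the obj-row RHS becomes 12 − (-6)·4 = 36.

36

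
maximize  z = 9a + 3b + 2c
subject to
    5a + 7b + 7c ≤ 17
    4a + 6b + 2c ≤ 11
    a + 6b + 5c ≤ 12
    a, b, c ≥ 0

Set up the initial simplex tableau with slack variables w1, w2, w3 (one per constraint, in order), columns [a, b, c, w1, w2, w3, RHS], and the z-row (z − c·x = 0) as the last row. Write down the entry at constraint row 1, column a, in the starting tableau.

5

Constraint 1 has coefficient 5 on a.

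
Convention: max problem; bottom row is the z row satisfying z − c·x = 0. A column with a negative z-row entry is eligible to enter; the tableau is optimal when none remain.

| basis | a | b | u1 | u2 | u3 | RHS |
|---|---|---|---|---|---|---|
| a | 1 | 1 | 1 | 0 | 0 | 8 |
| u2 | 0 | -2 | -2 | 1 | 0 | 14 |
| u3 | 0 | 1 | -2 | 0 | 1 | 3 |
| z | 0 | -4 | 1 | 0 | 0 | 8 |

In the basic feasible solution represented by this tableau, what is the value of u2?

u2 is basic (row 2); its value is the RHS of that row, 14.

14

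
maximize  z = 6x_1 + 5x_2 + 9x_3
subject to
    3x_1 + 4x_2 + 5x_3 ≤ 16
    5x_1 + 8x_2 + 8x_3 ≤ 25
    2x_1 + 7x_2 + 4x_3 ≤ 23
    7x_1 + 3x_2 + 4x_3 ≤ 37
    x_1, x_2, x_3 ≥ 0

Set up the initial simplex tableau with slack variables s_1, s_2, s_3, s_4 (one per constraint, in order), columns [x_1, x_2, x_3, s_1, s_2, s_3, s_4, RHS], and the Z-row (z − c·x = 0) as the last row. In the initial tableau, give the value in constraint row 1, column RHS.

16

The RHS of constraint 1 is b_1 = 16.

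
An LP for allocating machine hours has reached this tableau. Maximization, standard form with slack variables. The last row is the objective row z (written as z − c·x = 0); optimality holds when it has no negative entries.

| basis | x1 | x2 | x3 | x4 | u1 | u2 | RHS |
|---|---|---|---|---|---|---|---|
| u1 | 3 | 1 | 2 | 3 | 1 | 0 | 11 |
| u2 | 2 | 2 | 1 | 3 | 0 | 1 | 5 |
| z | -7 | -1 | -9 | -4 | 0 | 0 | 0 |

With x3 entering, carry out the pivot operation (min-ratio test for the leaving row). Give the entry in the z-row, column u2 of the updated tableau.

Ratio test on column x3 — row 1: 11/2 = 11/2; row 2: 5/1 = 5. Minimum is 5 at row 2 (u2 leaves); pivot element 1.
Divide row 2 by 1; eliminate column x3 from the other rows.
z-row update in column u2: 0 − (-9)·1 = 9.

9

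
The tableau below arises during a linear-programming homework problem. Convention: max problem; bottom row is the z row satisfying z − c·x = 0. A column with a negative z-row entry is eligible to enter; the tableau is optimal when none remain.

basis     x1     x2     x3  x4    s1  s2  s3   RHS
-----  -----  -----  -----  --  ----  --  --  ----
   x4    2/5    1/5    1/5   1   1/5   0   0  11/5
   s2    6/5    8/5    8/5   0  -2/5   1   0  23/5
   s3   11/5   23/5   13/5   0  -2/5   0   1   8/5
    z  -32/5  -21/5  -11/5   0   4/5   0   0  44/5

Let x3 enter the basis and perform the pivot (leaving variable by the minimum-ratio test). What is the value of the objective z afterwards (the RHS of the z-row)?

132/13

Ratio test on column x3 — row 1: (11/5)/(1/5) = 11; row 2: (23/5)/(8/5) = 23/8; row 3: (8/5)/(13/5) = 8/13. Minimum is 8/13 at row 3 (s3 leaves); pivot element 13/5.
Pivot on row 3; the z-row RHS becomes 44/5 − (-11/5)·(8/13) = 132/13.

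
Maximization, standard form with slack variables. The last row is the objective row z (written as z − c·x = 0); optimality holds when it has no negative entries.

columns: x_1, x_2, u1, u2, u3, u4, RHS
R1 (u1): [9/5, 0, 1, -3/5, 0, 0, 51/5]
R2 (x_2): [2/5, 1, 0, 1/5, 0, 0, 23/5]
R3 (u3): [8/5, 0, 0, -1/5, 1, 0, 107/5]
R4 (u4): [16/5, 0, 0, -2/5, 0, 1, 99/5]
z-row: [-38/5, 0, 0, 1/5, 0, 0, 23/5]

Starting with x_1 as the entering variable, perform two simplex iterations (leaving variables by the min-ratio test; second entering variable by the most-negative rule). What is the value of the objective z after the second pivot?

Ratio test on column x_1 — row 1: (51/5)/(9/5) = 17/3; row 2: (23/5)/(2/5) = 23/2; row 3: (107/5)/(8/5) = 107/8; row 4: (99/5)/(16/5) = 99/16. Minimum is 17/3 at row 1 (u1 leaves); pivot element 9/5.
Pivot on row 1; the z-row RHS becomes 23/5 − (-38/5)·(17/3) = 143/3.
Next entering variable (most negative z-row entry -7/3): u2.
Ratio test on column u2 — row 1: entry -1/3 ≤ 0; row 2: (7/3)/(1/3) = 7; row 3: (37/3)/(1/3) = 37; row 4: (5/3)/(2/3) = 5/2. Minimum is 5/2 at row 4 (u4 leaves); pivot element 2/3.
After the second pivot the z-row RHS is 143/3 − (-7/3)·(5/2) = 107/2.

107/2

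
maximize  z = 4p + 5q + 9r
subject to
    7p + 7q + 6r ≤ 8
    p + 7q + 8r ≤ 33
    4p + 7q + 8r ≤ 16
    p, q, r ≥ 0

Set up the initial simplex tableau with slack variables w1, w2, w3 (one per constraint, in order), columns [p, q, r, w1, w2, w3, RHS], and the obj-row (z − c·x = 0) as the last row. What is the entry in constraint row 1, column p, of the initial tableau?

7

Constraint 1 has coefficient 7 on p.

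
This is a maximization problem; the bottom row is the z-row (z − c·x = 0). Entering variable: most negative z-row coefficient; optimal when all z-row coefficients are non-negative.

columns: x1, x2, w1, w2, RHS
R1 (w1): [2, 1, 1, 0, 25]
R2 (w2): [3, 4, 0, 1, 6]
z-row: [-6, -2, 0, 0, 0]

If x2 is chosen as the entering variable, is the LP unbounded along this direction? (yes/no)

Column x2 has positive entries in row(s) 1, 2, so the ratio test bounds it — not unbounded.

no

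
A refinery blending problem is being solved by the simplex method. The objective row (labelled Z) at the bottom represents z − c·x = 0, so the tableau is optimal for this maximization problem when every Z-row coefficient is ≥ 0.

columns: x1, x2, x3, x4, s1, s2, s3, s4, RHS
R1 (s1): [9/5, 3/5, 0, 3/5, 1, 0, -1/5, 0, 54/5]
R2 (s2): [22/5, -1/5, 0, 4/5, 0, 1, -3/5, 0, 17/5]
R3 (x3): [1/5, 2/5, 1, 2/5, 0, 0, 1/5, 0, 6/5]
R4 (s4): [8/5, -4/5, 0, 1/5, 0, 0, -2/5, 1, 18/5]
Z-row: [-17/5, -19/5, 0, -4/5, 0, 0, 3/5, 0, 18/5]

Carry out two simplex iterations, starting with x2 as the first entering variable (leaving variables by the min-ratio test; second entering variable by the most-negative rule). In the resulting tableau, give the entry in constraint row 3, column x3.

22/9

Ratio test on column x2 — row 1: (54/5)/(3/5) = 18; row 2: entry -1/5 ≤ 0; row 3: (6/5)/(2/5) = 3; row 4: entry -4/5 ≤ 0. Minimum is 3 at row 3 (x3 leaves); pivot element 2/5.
Divide row 3 by 2/5; eliminate column x2 from the other rows.
Second iteration: most negative Z-row entry is -3/2 in column x1, so x1 enters.
Ratio test on column x1 — row 1: 9/(3/2) = 6; row 2: 4/(9/2) = 8/9; row 3: 3/(1/2) = 6; row 4: 6/2 = 3. Minimum is 8/9 at row 2 (s2 leaves); pivot element 9/2.
Divide row 2 by 9/2; eliminate column x1 from the other rows.
After both pivots, the entry at constraint row 3, column x3 is 22/9.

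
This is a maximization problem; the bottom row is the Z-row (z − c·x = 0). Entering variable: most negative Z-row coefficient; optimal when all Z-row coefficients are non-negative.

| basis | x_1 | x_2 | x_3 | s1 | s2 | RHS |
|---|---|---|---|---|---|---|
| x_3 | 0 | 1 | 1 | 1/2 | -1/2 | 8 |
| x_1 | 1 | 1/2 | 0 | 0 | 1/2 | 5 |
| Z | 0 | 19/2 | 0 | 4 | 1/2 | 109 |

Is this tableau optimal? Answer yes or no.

Every Z-row coefficient is ≥ 0, so the tableau is optimal.

yes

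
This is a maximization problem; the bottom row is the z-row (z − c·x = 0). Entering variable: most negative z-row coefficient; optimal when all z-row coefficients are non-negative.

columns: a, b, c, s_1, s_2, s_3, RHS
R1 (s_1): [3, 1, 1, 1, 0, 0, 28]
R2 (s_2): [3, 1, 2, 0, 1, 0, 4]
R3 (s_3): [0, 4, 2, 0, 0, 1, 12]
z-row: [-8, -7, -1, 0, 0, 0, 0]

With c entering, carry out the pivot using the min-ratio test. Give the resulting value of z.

Ratio test on column c — row 1: 28/1 = 28; row 2: 4/2 = 2; row 3: 12/2 = 6. Minimum is 2 at row 2 (s_2 leaves); pivot element 2.
Pivot on row 2; the z-row RHS becomes 0 − (-1)·2 = 2.

2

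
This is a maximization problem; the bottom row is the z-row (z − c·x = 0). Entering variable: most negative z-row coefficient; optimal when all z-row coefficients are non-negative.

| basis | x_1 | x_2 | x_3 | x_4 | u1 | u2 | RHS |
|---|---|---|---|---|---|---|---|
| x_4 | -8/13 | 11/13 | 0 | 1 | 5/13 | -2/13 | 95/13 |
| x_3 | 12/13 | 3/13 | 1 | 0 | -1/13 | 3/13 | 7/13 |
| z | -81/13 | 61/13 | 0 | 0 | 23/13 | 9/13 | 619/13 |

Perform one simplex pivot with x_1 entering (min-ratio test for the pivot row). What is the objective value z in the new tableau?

Ratio test on column x_1 — row 1: entry -8/13 ≤ 0; row 2: (7/13)/(12/13) = 7/12. Minimum is 7/12 at row 2 (x_3 leaves); pivot element 12/13.
Pivot on row 2; the z-row RHS becomes 619/13 − (-81/13)·(7/12) = 205/4.

205/4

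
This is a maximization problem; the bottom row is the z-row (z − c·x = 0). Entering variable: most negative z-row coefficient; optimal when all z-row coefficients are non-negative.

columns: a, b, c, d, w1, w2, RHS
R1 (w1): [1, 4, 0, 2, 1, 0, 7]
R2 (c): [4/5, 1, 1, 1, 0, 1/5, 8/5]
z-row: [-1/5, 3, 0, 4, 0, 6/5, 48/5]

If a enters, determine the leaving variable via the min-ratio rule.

Column a entries and ratios — w1: 7/1 = 7; c: (8/5)/(4/5) = 2.
Smallest ratio is 2 in the row of c, so c leaves.

c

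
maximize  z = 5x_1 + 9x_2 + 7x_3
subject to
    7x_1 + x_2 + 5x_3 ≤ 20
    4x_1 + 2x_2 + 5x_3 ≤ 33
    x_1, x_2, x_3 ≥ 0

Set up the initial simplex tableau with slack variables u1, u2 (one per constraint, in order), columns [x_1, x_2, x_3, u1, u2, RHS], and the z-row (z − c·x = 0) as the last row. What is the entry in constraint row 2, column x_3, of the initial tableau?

5

Constraint 2 has coefficient 5 on x_3.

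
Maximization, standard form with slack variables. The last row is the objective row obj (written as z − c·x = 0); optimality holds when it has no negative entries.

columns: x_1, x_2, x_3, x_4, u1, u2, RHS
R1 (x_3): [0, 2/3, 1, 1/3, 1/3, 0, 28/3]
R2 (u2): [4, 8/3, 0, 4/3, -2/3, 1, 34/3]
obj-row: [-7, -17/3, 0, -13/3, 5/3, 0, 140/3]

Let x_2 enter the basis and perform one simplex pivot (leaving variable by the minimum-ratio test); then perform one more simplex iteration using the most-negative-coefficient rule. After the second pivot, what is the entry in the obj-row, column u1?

Ratio test on column x_2 — row 1: (28/3)/(2/3) = 14; row 2: (34/3)/(8/3) = 17/4. Minimum is 17/4 at row 2 (u2 leaves); pivot element 8/3.
Divide row 2 by 8/3; eliminate column x_2 from the other rows.
Second iteration: most negative obj-row entry is -3/2 in column x_4, so x_4 enters.
Ratio test on column x_4 — row 1: entry 0 ≤ 0; row 2: (17/4)/(1/2) = 17/2. Minimum is 17/2 at row 2 (x_2 leaves); pivot element 1/2.
Divide row 2 by 1/2; eliminate column x_4 from the other rows.
After both pivots, the entry at the obj-row, column u1 is -1/2.

-1/2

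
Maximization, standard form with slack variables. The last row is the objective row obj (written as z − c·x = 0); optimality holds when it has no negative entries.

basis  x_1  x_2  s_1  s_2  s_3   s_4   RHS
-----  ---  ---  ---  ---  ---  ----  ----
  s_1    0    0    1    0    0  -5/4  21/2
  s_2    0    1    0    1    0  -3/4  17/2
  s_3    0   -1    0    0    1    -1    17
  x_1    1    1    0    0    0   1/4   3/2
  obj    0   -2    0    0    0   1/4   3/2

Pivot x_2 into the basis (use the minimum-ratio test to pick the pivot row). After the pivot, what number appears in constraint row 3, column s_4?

Ratio test on column x_2 — row 1: entry 0 ≤ 0; row 2: (17/2)/1 = 17/2; row 3: entry -1 ≤ 0; row 4: (3/2)/1 = 3/2. Minimum is 3/2 at row 4 (x_1 leaves); pivot element 1.
Divide row 4 by 1; eliminate column x_2 from the other rows.
Row 3 update in column s_4: -1 − (-1)·(1/4) = -3/4.

-3/4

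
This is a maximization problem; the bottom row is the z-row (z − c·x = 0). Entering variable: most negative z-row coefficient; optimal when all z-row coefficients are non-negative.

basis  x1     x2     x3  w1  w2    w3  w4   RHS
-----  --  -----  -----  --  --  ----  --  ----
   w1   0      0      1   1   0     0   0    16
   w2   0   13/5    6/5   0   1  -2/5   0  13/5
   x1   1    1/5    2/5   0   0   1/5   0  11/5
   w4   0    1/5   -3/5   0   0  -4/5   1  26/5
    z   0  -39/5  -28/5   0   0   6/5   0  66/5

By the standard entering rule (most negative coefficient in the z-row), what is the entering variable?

x2

Negative z-row entries: x2: -39/5, x3: -28/5.
The most negative is -39/5 in column x2, so x2 enters.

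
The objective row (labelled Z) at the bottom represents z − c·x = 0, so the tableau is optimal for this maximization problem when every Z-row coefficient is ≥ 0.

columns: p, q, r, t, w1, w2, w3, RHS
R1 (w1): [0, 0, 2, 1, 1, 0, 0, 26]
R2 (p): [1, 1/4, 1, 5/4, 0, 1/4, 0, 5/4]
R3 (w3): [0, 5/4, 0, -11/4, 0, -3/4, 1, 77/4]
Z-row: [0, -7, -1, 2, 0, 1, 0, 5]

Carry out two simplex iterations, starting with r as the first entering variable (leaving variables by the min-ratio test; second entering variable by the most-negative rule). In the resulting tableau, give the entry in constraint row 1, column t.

1

Ratio test on column r — row 1: 26/2 = 13; row 2: (5/4)/1 = 5/4; row 3: entry 0 ≤ 0. Minimum is 5/4 at row 2 (p leaves); pivot element 1.
Divide row 2 by 1; eliminate column r from the other rows.
Second iteration: most negative Z-row entry is -27/4 in column q, so q enters.
Ratio test on column q — row 1: entry -1/2 ≤ 0; row 2: (5/4)/(1/4) = 5; row 3: (77/4)/(5/4) = 77/5. Minimum is 5 at row 2 (r leaves); pivot element 1/4.
Divide row 2 by 1/4; eliminate column q from the other rows.
After both pivots, the entry at constraint row 1, column t is 1.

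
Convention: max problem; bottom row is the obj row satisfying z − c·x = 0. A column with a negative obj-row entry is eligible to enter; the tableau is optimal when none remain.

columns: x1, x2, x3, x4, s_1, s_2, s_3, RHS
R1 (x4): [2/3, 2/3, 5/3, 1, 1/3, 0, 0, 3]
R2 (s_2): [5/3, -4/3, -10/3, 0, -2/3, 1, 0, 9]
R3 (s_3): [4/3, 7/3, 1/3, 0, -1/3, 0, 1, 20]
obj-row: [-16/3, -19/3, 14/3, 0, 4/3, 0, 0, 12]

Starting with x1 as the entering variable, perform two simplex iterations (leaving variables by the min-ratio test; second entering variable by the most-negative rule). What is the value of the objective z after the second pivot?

Ratio test on column x1 — row 1: 3/(2/3) = 9/2; row 2: 9/(5/3) = 27/5; row 3: 20/(4/3) = 15. Minimum is 9/2 at row 1 (x4 leaves); pivot element 2/3.
Pivot on row 1; the obj-row RHS becomes 12 − (-16/3)·(9/2) = 36.
Next entering variable (most negative obj-row entry -1): x2.
Ratio test on column x2 — row 1: (9/2)/1 = 9/2; row 2: entry -3 ≤ 0; row 3: 14/1 = 14. Minimum is 9/2 at row 1 (x1 leaves); pivot element 1.
After the second pivot the obj-row RHS is 36 − (-1)·(9/2) = 81/2.

81/2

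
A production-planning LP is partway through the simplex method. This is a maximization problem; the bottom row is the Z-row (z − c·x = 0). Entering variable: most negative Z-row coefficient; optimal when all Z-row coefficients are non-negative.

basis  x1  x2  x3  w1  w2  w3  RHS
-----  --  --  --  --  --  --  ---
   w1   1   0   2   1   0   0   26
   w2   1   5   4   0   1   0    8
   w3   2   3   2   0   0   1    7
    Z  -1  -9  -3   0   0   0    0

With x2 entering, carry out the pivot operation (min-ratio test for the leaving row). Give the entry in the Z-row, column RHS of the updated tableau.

72/5

Ratio test on column x2 — row 1: entry 0 ≤ 0; row 2: 8/5 = 8/5; row 3: 7/3 = 7/3. Minimum is 8/5 at row 2 (w2 leaves); pivot element 5.
Divide row 2 by 5; eliminate column x2 from the other rows.
Z-row update in column RHS: 0 − (-9)·(8/5) = 72/5.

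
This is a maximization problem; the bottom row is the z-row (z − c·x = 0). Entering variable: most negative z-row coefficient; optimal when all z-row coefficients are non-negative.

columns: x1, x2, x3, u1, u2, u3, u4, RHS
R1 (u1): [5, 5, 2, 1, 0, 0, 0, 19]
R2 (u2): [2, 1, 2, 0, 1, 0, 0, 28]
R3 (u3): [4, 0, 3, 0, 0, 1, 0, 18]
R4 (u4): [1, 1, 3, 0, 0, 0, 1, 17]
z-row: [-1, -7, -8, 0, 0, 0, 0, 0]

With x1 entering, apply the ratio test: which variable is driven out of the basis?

u1

Column x1 entries and ratios — u1: 19/5 = 19/5; u2: 28/2 = 14; u3: 18/4 = 9/2; u4: 17/1 = 17.
Smallest ratio is 19/5 in the row of u1, so u1 leaves.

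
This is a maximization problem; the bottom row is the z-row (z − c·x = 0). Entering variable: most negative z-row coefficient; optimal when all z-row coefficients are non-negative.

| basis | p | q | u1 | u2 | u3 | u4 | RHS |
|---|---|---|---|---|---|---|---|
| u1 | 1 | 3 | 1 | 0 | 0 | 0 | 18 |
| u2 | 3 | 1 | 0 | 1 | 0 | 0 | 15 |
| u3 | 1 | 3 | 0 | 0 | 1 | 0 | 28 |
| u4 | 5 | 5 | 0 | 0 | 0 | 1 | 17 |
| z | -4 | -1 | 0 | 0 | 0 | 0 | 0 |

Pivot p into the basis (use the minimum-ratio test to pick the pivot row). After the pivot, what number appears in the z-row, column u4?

Ratio test on column p — row 1: 18/1 = 18; row 2: 15/3 = 5; row 3: 28/1 = 28; row 4: 17/5 = 17/5. Minimum is 17/5 at row 4 (u4 leaves); pivot element 5.
Divide row 4 by 5; eliminate column p from the other rows.
z-row update in column u4: 0 − (-4)·(1/5) = 4/5.

4/5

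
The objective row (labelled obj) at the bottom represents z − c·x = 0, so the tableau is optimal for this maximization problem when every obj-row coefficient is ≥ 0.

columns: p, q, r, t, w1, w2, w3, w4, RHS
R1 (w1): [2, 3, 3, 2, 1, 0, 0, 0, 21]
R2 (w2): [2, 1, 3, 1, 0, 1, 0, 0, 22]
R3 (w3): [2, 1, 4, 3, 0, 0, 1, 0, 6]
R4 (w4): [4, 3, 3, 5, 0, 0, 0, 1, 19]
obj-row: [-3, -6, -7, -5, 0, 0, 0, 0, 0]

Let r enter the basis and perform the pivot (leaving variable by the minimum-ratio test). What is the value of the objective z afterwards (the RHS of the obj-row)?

Ratio test on column r — row 1: 21/3 = 7; row 2: 22/3 = 22/3; row 3: 6/4 = 3/2; row 4: 19/3 = 19/3. Minimum is 3/2 at row 3 (w3 leaves); pivot element 4.
Pivot on row 3; the obj-row RHS becomes 0 − (-7)·(3/2) = 21/2.

21/2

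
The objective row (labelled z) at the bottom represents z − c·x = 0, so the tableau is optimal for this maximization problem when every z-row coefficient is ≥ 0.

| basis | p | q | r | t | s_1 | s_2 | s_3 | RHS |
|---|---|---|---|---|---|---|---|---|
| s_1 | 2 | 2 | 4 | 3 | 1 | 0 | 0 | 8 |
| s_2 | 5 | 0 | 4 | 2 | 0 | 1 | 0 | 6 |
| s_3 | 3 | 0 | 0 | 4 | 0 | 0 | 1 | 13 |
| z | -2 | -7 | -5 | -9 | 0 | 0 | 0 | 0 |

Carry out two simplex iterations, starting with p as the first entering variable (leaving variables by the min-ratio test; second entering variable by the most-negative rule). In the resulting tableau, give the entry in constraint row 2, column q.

-4/11

Ratio test on column p — row 1: 8/2 = 4; row 2: 6/5 = 6/5; row 3: 13/3 = 13/3. Minimum is 6/5 at row 2 (s_2 leaves); pivot element 5.
Divide row 2 by 5; eliminate column p from the other rows.
Second iteration: most negative z-row entry is -41/5 in column t, so t enters.
Ratio test on column t — row 1: (28/5)/(11/5) = 28/11; row 2: (6/5)/(2/5) = 3; row 3: (47/5)/(14/5) = 47/14. Minimum is 28/11 at row 1 (s_1 leaves); pivot element 11/5.
Divide row 1 by 11/5; eliminate column t from the other rows.
After both pivots, the entry at constraint row 2, column q is -4/11.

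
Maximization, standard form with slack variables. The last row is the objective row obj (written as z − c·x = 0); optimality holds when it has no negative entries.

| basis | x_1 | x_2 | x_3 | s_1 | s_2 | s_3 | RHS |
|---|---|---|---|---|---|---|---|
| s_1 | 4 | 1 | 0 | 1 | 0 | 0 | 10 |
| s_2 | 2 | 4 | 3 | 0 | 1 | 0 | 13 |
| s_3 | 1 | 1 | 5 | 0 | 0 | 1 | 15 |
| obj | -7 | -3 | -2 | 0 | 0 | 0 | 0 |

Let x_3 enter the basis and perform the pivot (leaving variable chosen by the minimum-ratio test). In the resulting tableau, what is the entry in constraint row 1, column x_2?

Ratio test on column x_3 — row 1: entry 0 ≤ 0; row 2: 13/3 = 13/3; row 3: 15/5 = 3. Minimum is 3 at row 3 (s_3 leaves); pivot element 5.
Divide row 3 by 5; eliminate column x_3 from the other rows.
Row 1 update in column x_2: 1 − 0·(1/5) = 1.

1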